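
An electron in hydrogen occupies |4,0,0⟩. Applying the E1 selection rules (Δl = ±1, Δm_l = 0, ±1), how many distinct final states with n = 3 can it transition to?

3

E1 requires Δl = ±1, so l_f ∈ {-1, 1}; with 0 ≤ l_f ≤ n_f−1 = 2, the allowed l_f values are {1}.
For l_f = 1: m_f ∈ {m_i−1, m_i, m_i+1} ∩ [−1, 1] = {-1, 0, 1} → 3 states.
Total: 3.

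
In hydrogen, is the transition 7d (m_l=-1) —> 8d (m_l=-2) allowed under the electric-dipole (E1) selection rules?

l: 2 → 2 (Δl = +0). Δl = ±1 fails.
m_l: -1 → -2 (Δm_l = -1). |Δm_l| ≤ 1 passes.
The transition is electric-dipole forbidden.

forbidden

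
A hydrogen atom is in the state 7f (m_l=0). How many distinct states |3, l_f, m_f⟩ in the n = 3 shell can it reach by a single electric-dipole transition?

E1 requires Δl = ±1, so l_f ∈ {2, 4}; with 0 ≤ l_f ≤ n_f−1 = 2, the allowed l_f values are {2}.
For l_f = 2: m_f ∈ {m_i−1, m_i, m_i+1} ∩ [−2, 2] = {-1, 0, 1} → 3 states.
Total: 3.

3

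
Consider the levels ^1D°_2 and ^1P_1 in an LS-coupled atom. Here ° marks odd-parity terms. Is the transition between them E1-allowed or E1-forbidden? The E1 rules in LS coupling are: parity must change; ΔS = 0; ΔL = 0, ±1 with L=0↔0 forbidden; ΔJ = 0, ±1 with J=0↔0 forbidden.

Reading off the term symbols: S 0→0, L 2→1, J 2→1, parity odd→even.
Parity must change: odd → even — satisfied.
ΔS = 0: S: 0 → 0 — satisfied.
ΔL = 0, ±1 (not L=0↔0): L: 2 → 1, ΔL = -1 — satisfied.
ΔJ = 0, ±1 (not J=0↔0): J: 2 → 1, ΔJ = -1 — satisfied.
All four E1 rules are satisfied.

allowed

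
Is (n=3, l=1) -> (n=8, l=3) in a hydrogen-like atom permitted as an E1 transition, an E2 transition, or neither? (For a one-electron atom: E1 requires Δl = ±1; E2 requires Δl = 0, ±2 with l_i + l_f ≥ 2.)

E2

Δl = 3 − 1 = +2; l_i + l_f = 4.
E1 (Δl = ±1): not satisfied.
E2 (Δl = 0,±2, l_i+l_f ≥ 2): satisfied.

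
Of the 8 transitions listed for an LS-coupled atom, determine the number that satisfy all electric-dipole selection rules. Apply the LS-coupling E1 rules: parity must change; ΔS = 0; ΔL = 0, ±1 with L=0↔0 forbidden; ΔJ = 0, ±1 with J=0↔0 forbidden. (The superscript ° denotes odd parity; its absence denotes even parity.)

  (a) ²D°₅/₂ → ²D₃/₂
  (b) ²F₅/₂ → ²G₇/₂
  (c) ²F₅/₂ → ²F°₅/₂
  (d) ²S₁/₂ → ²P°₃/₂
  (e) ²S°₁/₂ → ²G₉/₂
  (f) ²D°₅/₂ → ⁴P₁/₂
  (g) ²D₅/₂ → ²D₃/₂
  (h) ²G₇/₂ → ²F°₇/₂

4

(a) allowed
(b) forbidden (parity fails)
(c) allowed
(d) allowed
(e) forbidden (ΔL, ΔJ fail)
(f) forbidden (ΔS, ΔJ fail)
(g) forbidden (parity fails)
(h) allowed
Total allowed: 4 of 8.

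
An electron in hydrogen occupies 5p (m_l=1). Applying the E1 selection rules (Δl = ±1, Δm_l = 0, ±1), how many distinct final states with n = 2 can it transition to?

1

E1 requires Δl = ±1, so l_f ∈ {0, 2}; with 0 ≤ l_f ≤ n_f−1 = 1, the allowed l_f values are {0}.
For l_f = 0: m_f ∈ {m_i−1, m_i, m_i+1} ∩ [−0, 0] = {0} → 1 state.
Total: 1.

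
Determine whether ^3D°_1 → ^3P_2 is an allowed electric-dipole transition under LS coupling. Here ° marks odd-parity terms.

allowed

Reading off the term symbols: S 1→1, L 2→1, J 1→2, parity odd→even.
Parity must change: odd → even — satisfied.
ΔS = 0: S: 1 → 1 — satisfied.
ΔL = 0, ±1 (not L=0↔0): L: 2 → 1, ΔL = -1 — satisfied.
ΔJ = 0, ±1 (not J=0↔0): J: 1 → 2, ΔJ = +1 — satisfied.
All four E1 rules are satisfied.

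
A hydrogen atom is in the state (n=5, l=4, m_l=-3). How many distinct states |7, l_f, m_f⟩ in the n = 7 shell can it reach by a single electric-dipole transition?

E1 requires Δl = ±1, so l_f ∈ {3, 5}; with 0 ≤ l_f ≤ n_f−1 = 6, the allowed l_f values are {3, 5}.
For l_f = 3: m_f ∈ {m_i−1, m_i, m_i+1} ∩ [−3, 3] = {-3, -2} → 2 states.
For l_f = 5: m_f ∈ {m_i−1, m_i, m_i+1} ∩ [−5, 5] = {-4, -3, -2} → 3 states.
Total: 5.

5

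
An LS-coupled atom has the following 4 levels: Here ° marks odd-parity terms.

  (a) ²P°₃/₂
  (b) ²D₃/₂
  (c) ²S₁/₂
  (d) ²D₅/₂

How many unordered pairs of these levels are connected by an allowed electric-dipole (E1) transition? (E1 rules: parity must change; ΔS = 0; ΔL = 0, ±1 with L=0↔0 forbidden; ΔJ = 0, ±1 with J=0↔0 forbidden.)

3

(a)–(b): allowed.
(a)–(c): allowed.
(a)–(d): allowed.
(b)–(c): forbidden (parity, ΔL).
(b)–(d): forbidden (parity).
(c)–(d): forbidden (parity, ΔL, ΔJ).
Allowed pairs: 3 of 6.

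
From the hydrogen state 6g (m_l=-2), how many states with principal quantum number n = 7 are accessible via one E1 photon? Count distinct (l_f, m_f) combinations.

E1 requires Δl = ±1, so l_f ∈ {3, 5}; with 0 ≤ l_f ≤ n_f−1 = 6, the allowed l_f values are {3, 5}.
For l_f = 3: m_f ∈ {m_i−1, m_i, m_i+1} ∩ [−3, 3] = {-3, -2, -1} → 3 states.
For l_f = 5: m_f ∈ {m_i−1, m_i, m_i+1} ∩ [−5, 5] = {-3, -2, -1} → 3 states.
Total: 6.

6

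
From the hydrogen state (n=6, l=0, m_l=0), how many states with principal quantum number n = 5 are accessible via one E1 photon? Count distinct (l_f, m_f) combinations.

E1 requires Δl = ±1, so l_f ∈ {-1, 1}; with 0 ≤ l_f ≤ n_f−1 = 4, the allowed l_f values are {1}.
For l_f = 1: m_f ∈ {m_i−1, m_i, m_i+1} ∩ [−1, 1] = {-1, 0, 1} → 3 states.
Total: 3.

3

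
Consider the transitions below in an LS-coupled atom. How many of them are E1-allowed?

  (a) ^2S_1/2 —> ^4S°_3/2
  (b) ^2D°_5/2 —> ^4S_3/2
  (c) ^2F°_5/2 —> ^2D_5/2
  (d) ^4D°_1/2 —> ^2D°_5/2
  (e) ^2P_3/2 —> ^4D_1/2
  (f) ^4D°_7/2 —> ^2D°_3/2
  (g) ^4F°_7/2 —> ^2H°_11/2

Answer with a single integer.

1

(a) forbidden (ΔS, ΔL fail)
(b) forbidden (ΔS, ΔL fail)
(c) allowed
(d) forbidden (parity, ΔS, ΔJ fail)
(e) forbidden (parity, ΔS fail)
(f) forbidden (parity, ΔS, ΔJ fail)
(g) forbidden (parity, ΔS, ΔL, ΔJ fail)
Total allowed: 1 of 7.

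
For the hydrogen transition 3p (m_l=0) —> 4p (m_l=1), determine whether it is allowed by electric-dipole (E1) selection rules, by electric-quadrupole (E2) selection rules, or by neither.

Δl = 1 − 1 = +0; l_i + l_f = 2.
Δm_l = +1.
E1 (Δl = ±1, |Δm_l| ≤ 1): not satisfied.
E2 (Δl = 0,±2, l_i+l_f ≥ 2, |Δm_l| ≤ 2): satisfied.

E2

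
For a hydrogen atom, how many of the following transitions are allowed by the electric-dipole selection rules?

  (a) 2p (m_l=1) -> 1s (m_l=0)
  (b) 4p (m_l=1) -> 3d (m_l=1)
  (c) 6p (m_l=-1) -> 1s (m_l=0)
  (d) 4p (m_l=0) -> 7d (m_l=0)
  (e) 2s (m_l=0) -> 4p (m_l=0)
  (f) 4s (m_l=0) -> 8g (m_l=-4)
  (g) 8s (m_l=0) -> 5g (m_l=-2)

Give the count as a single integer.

(a) allowed
(b) allowed
(c) allowed
(d) allowed
(e) allowed
(f) forbidden — Δl = +4 (E1 requires Δl = ±1); Δm_l = -4 (E1 requires Δm_l = 0, ±1)
(g) forbidden — Δl = +4 (E1 requires Δl = ±1); Δm_l = -2 (E1 requires Δm_l = 0, ±1)
Total allowed: 5 of 7.

5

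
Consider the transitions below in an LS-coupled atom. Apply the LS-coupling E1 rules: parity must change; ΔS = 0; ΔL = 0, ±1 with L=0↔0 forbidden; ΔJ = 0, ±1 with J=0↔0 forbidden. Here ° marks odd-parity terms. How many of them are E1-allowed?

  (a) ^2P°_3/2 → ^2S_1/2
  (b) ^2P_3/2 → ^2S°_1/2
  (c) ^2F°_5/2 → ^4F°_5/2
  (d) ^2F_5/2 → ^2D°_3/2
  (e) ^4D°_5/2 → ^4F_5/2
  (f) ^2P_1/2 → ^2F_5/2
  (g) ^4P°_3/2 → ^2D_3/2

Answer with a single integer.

(a) allowed
(b) allowed
(c) forbidden (parity, ΔS fail)
(d) allowed
(e) allowed
(f) forbidden (parity, ΔL, ΔJ fail)
(g) forbidden (ΔS fails)
Total allowed: 4 of 7.

4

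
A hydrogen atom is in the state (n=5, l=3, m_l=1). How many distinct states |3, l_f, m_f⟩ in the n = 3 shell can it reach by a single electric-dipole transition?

E1 requires Δl = ±1, so l_f ∈ {2, 4}; with 0 ≤ l_f ≤ n_f−1 = 2, the allowed l_f values are {2}.
For l_f = 2: m_f ∈ {m_i−1, m_i, m_i+1} ∩ [−2, 2] = {0, 1, 2} → 3 states.
Total: 3.

3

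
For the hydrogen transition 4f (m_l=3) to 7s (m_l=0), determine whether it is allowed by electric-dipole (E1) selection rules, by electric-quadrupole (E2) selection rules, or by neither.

neither

Δl = 0 − 3 = -3; l_i + l_f = 3.
Δm_l = -3.
E1 (Δl = ±1, |Δm_l| ≤ 1): not satisfied.
E2 (Δl = 0,±2, l_i+l_f ≥ 2, |Δm_l| ≤ 2): not satisfied.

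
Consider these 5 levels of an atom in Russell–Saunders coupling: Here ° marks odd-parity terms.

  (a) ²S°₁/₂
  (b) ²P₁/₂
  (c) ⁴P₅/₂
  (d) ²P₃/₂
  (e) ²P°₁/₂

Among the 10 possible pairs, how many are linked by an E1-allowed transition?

4

(a)–(b): allowed.
(a)–(c): forbidden (ΔS, ΔJ).
(a)–(d): allowed.
(a)–(e): forbidden (parity).
(b)–(c): forbidden (parity, ΔS, ΔJ).
(b)–(d): forbidden (parity).
(b)–(e): allowed.
(c)–(d): forbidden (parity, ΔS).
(c)–(e): forbidden (ΔS, ΔJ).
(d)–(e): allowed.
Allowed pairs: 4 of 10.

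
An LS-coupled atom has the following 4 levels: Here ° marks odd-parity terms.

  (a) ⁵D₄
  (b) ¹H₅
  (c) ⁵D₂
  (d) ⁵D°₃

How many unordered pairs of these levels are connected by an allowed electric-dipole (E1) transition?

2

(a)–(b): forbidden (parity, ΔS, ΔL).
(a)–(c): forbidden (parity, ΔJ).
(a)–(d): allowed.
(b)–(c): forbidden (parity, ΔS, ΔL, ΔJ).
(b)–(d): forbidden (ΔS, ΔL, ΔJ).
(c)–(d): allowed.
Allowed pairs: 2 of 6.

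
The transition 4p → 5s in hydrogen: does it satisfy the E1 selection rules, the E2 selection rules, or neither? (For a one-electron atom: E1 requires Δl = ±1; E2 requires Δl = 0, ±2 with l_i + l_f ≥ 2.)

E1

Δl = 0 − 1 = -1; l_i + l_f = 1.
E1 (Δl = ±1): satisfied.
E2 (Δl = 0,±2, l_i+l_f ≥ 2): not satisfied.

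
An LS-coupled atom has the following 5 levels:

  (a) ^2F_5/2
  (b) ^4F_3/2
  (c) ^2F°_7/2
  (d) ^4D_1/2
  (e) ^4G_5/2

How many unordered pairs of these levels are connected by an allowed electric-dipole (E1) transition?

(a)–(b): forbidden (parity, ΔS).
(a)–(c): allowed.
(a)–(d): forbidden (parity, ΔS, ΔJ).
(a)–(e): forbidden (parity, ΔS).
(b)–(c): forbidden (ΔS, ΔJ).
(b)–(d): forbidden (parity).
(b)–(e): forbidden (parity).
(c)–(d): forbidden (ΔS, ΔJ).
(c)–(e): forbidden (ΔS).
(d)–(e): forbidden (parity, ΔL, ΔJ).
Allowed pairs: 1 of 10.

1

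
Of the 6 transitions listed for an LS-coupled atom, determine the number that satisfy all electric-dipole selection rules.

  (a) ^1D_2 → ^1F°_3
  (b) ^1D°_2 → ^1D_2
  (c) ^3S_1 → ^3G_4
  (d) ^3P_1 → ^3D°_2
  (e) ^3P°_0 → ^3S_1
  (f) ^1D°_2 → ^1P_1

5

(a) allowed
(b) allowed
(c) forbidden (parity, ΔL, ΔJ fail)
(d) allowed
(e) allowed
(f) allowed
Total allowed: 5 of 6.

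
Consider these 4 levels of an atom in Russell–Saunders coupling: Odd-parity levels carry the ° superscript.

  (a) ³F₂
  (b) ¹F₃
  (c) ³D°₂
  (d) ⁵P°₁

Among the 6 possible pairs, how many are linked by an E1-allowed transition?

1

(a)–(b): forbidden (parity, ΔS).
(a)–(c): allowed.
(a)–(d): forbidden (ΔS, ΔL).
(b)–(c): forbidden (ΔS).
(b)–(d): forbidden (ΔS, ΔL, ΔJ).
(c)–(d): forbidden (parity, ΔS).
Allowed pairs: 1 of 6.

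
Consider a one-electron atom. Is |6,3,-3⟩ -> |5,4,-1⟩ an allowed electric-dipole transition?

forbidden

Δl = 4 − 3 = +1; the E1 rule Δl = ±1 is passes.
m_l: -3 → -1 (Δm_l = +2). |Δm_l| ≤ 1 fails.
The transition is electric-dipole forbidden.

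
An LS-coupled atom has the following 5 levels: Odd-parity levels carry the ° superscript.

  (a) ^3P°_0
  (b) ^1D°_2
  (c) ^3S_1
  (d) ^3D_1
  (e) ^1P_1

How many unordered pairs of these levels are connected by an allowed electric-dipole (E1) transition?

(a)–(b): forbidden (parity, ΔS, ΔJ).
(a)–(c): allowed.
(a)–(d): allowed.
(a)–(e): forbidden (ΔS).
(b)–(c): forbidden (ΔS, ΔL).
(b)–(d): forbidden (ΔS).
(b)–(e): allowed.
(c)–(d): forbidden (parity, ΔL).
(c)–(e): forbidden (parity, ΔS).
(d)–(e): forbidden (parity, ΔS).
Allowed pairs: 3 of 10.

3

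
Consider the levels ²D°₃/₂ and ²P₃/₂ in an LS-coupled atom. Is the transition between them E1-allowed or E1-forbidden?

allowed

ΔJ = 0, ±1 (not J=0↔0): J: 3/2 → 3/2, ΔJ = +0 — ✓.
Parity must change: odd → even — ✓.
ΔL = 0, ±1 (not L=0↔0): L: 2 → 1, ΔL = -1 — ✓.
ΔS = 0: S: 1/2 → 1/2 — ✓.
All four E1 rules are satisfied.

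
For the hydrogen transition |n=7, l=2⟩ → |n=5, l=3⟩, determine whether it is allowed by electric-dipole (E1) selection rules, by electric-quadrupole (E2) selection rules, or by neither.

Δl = 3 − 2 = +1; l_i + l_f = 5.
E1 (Δl = ±1): satisfied.
E2 (Δl = 0,±2, l_i+l_f ≥ 2): not satisfied.

E1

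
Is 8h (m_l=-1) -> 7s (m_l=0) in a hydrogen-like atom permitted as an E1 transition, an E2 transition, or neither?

neither

Δl = 0 − 5 = -5; l_i + l_f = 5.
Δm_l = +1.
E1 (Δl = ±1, |Δm_l| ≤ 1): not satisfied.
E2 (Δl = 0,±2, l_i+l_f ≥ 2, |Δm_l| ≤ 2): not satisfied.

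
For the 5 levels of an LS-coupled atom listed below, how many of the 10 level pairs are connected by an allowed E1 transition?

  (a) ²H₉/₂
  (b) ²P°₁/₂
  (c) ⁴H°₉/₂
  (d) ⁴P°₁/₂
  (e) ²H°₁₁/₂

1

(a)–(b): forbidden (ΔL, ΔJ).
(a)–(c): forbidden (ΔS).
(a)–(d): forbidden (ΔS, ΔL, ΔJ).
(a)–(e): allowed.
(b)–(c): forbidden (parity, ΔS, ΔL, ΔJ).
(b)–(d): forbidden (parity, ΔS).
(b)–(e): forbidden (parity, ΔL, ΔJ).
(c)–(d): forbidden (parity, ΔL, ΔJ).
(c)–(e): forbidden (parity, ΔS).
(d)–(e): forbidden (parity, ΔS, ΔL, ΔJ).
Allowed pairs: 1 of 10.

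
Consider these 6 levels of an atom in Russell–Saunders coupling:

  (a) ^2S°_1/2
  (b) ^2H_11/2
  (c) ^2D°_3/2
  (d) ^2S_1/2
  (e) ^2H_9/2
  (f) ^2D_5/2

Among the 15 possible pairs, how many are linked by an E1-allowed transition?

1

(a)–(b): forbidden (ΔL, ΔJ).
(a)–(c): forbidden (parity, ΔL).
(a)–(d): forbidden (ΔL).
(a)–(e): forbidden (ΔL, ΔJ).
(a)–(f): forbidden (ΔL, ΔJ).
(b)–(c): forbidden (ΔL, ΔJ).
(b)–(d): forbidden (parity, ΔL, ΔJ).
(b)–(e): forbidden (parity).
(b)–(f): forbidden (parity, ΔL, ΔJ).
(c)–(d): forbidden (ΔL).
(c)–(e): forbidden (ΔL, ΔJ).
(c)–(f): allowed.
(d)–(e): forbidden (parity, ΔL, ΔJ).
(d)–(f): forbidden (parity, ΔL, ΔJ).
(e)–(f): forbidden (parity, ΔL, ΔJ).
Allowed pairs: 1 of 15.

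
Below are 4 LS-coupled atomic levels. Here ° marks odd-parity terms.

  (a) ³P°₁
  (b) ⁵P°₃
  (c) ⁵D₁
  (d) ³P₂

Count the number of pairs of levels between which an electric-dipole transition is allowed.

1

(a)–(b): forbidden (parity, ΔS, ΔJ).
(a)–(c): forbidden (ΔS).
(a)–(d): allowed.
(b)–(c): forbidden (ΔJ).
(b)–(d): forbidden (ΔS).
(c)–(d): forbidden (parity, ΔS).
Allowed pairs: 1 of 6.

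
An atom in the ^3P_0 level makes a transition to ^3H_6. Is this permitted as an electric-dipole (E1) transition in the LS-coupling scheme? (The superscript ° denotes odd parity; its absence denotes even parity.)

Reading off the term symbols: S 1→1, L 1→5, J 0→6, parity even→even.
Parity must change: even → even — ✗.
ΔL = 0, ±1 (not L=0↔0): L: 1 → 5, ΔL = +4 — ✗.
ΔS = 0: S: 1 → 1 — ✓.
ΔJ = 0, ±1 (not J=0↔0): J: 0 → 6, ΔJ = +6 — ✗.
Rule(s) violated: parity, ΔL, ΔJ.

forbidden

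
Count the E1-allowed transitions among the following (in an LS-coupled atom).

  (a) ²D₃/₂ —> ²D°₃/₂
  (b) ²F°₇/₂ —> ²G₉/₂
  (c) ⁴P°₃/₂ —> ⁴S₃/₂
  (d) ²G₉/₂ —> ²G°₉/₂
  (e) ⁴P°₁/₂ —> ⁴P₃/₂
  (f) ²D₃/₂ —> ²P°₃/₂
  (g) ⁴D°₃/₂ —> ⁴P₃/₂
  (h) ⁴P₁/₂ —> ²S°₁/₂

7

(a) allowed
(b) allowed
(c) allowed
(d) allowed
(e) allowed
(f) allowed
(g) allowed
(h) forbidden (ΔS fails)
Total allowed: 7 of 8.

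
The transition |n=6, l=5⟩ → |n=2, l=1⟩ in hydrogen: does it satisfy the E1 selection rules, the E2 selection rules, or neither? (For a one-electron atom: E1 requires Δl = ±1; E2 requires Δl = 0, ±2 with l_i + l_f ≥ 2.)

neither

Δl = 1 − 5 = -4; l_i + l_f = 6.
E1 (Δl = ±1): not satisfied.
E2 (Δl = 0,±2, l_i+l_f ≥ 2): not satisfied.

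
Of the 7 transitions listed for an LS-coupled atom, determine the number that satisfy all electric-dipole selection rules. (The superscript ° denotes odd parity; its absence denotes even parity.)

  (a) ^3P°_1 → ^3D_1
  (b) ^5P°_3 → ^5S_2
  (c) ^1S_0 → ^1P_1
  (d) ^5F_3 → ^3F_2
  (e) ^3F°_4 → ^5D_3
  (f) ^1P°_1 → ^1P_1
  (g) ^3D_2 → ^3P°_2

(a) allowed
(b) allowed
(c) forbidden (parity fails)
(d) forbidden (parity, ΔS fail)
(e) forbidden (ΔS fails)
(f) allowed
(g) allowed
Total allowed: 4 of 7.

4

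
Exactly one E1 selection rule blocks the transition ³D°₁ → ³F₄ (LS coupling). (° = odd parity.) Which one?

Reading off the term symbols: S 1→1, L 2→3, J 1→4, parity odd→even.
ΔL = 0, ±1 (not L=0↔0): L: 2 → 3, ΔL = +1 — ✓.
Parity must change: odd → even — ✓.
ΔJ = 0, ±1 (not J=0↔0): J: 1 → 4, ΔJ = +3 — ✗.
ΔS = 0: S: 1 → 1 — ✓.

the ΔJ = 0, ±1 rule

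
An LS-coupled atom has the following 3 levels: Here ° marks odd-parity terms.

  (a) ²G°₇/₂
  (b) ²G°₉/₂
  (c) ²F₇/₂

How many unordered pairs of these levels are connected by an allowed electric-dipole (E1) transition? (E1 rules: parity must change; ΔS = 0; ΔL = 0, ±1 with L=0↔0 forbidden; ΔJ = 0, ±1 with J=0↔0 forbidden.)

2

(a)–(b): forbidden (parity).
(a)–(c): allowed.
(b)–(c): allowed.
Allowed pairs: 2 of 3.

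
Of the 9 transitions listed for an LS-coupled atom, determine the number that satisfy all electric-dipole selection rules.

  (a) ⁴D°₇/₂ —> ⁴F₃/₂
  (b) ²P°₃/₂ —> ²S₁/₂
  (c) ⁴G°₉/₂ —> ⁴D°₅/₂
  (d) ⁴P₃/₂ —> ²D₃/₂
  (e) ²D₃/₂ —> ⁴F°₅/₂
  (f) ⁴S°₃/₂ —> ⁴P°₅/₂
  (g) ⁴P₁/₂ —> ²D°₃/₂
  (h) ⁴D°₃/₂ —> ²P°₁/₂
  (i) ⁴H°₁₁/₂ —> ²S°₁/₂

1

(a) forbidden (ΔJ fails)
(b) allowed
(c) forbidden (parity, ΔL, ΔJ fail)
(d) forbidden (parity, ΔS fail)
(e) forbidden (ΔS fails)
(f) forbidden (parity fails)
(g) forbidden (ΔS fails)
(h) forbidden (parity, ΔS fail)
(i) forbidden (parity, ΔS, ΔL, ΔJ fail)
Total allowed: 1 of 9.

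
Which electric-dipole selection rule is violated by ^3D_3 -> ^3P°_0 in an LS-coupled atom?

the ΔJ = 0, ±1 rule

ΔL = 0, ±1 (not L=0↔0): L: 2 → 1, ΔL = -1 — ✓.
Parity must change: even → odd — ✓.
ΔS = 0: S: 1 → 1 — ✓.
ΔJ = 0, ±1 (not J=0↔0): J: 3 → 0, ΔJ = -3 — ✗.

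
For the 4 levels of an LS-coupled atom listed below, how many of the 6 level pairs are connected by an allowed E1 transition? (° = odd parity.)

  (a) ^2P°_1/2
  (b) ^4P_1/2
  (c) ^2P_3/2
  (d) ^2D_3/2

2

(a)–(b): forbidden (ΔS).
(a)–(c): allowed.
(a)–(d): allowed.
(b)–(c): forbidden (parity, ΔS).
(b)–(d): forbidden (parity, ΔS).
(c)–(d): forbidden (parity).
Allowed pairs: 2 of 6.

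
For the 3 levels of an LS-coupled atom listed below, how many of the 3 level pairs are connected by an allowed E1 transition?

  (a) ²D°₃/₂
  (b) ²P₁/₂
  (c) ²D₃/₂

(a)–(b): allowed.
(a)–(c): allowed.
(b)–(c): forbidden (parity).
Allowed pairs: 2 of 3.

2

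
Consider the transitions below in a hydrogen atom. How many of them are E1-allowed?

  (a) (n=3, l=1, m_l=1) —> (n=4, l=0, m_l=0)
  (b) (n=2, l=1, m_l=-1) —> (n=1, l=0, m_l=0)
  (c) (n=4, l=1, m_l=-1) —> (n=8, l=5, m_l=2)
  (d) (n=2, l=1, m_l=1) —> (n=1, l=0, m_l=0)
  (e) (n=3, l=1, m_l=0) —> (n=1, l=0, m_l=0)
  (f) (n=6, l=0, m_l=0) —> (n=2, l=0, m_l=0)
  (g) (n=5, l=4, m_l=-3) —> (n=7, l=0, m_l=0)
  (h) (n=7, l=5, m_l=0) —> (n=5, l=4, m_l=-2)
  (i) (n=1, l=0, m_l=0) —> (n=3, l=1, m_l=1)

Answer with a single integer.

5

(a) allowed
(b) allowed
(c) forbidden — Δl = +4 (E1 requires Δl = ±1); Δm_l = +3 (E1 requires Δm_l = 0, ±1)
(d) allowed
(e) allowed
(f) forbidden — Δl = +0 (E1 requires Δl = ±1)
(g) forbidden — Δl = -4 (E1 requires Δl = ±1); Δm_l = +3 (E1 requires Δm_l = 0, ±1)
(h) forbidden — Δm_l = -2 (E1 requires Δm_l = 0, ±1)
(i) allowed
Total allowed: 5 of 9.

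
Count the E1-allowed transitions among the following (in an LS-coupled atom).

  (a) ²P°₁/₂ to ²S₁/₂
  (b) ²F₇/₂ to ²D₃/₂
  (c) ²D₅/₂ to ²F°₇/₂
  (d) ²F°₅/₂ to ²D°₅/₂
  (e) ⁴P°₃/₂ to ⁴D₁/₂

3

(a) allowed
(b) forbidden (parity, ΔJ fail)
(c) allowed
(d) forbidden (parity fails)
(e) allowed
Total allowed: 3 of 5.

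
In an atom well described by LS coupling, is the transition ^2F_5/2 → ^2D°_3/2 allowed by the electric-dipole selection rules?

allowed

Initial level: S=1/2, L=3, J=5/2, parity even. Final level: S=1/2, L=2, J=3/2, parity odd.
ΔJ = 0, ±1 (not J=0↔0): J: 5/2 → 3/2, ΔJ = -1 — satisfied.
ΔL = 0, ±1 (not L=0↔0): L: 3 → 2, ΔL = -1 — satisfied.
Parity must change: even → odd — satisfied.
ΔS = 0: S: 1/2 → 1/2 — satisfied.
All four E1 rules are satisfied.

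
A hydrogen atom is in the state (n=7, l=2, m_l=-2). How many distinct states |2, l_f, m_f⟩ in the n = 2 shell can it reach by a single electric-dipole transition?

1

E1 requires Δl = ±1, so l_f ∈ {1, 3}; with 0 ≤ l_f ≤ n_f−1 = 1, the allowed l_f values are {1}.
For l_f = 1: m_f ∈ {m_i−1, m_i, m_i+1} ∩ [−1, 1] = {-1} → 1 state.
Total: 1.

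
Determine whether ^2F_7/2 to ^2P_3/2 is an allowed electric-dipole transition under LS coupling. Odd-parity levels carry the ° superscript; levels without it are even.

forbidden

Parity must change: even → even — fails.
ΔS = 0: S: 1/2 → 1/2 — passes.
ΔL = 0, ±1 (not L=0↔0): L: 3 → 1, ΔL = -2 — fails.
ΔJ = 0, ±1 (not J=0↔0): J: 7/2 → 3/2, ΔJ = -2 — fails.
Rule(s) violated: parity, ΔL, ΔJ.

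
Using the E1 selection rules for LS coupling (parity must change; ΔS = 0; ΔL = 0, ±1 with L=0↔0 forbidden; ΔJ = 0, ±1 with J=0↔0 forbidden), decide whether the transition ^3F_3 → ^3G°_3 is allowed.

allowed

Reading off the term symbols: S 1→1, L 3→4, J 3→3, parity even→odd.
ΔS = 0: S: 1 → 1 — ok.
ΔL = 0, ±1 (not L=0↔0): L: 3 → 4, ΔL = +1 — ok.
Parity must change: even → odd — ok.
ΔJ = 0, ±1 (not J=0↔0): J: 3 → 3, ΔJ = +0 — ok.
All four E1 rules are satisfied.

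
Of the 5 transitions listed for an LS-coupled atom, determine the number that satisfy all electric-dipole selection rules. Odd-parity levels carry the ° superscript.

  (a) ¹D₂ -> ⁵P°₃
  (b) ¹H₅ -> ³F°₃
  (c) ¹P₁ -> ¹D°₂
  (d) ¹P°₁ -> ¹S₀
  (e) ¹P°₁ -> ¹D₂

3

(a) forbidden (ΔS fails)
(b) forbidden (ΔS, ΔL, ΔJ fail)
(c) allowed
(d) allowed
(e) allowed
Total allowed: 3 of 5.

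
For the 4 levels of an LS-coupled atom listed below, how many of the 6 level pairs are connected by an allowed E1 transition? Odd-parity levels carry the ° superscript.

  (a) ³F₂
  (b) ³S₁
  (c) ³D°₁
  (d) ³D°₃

(a)–(b): forbidden (parity, ΔL).
(a)–(c): allowed.
(a)–(d): allowed.
(b)–(c): forbidden (ΔL).
(b)–(d): forbidden (ΔL, ΔJ).
(c)–(d): forbidden (parity, ΔJ).
Allowed pairs: 2 of 6.

2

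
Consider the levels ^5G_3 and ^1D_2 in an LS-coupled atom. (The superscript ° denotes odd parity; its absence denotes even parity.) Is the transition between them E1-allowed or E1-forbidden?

forbidden

Reading off the term symbols: S 2→0, L 4→2, J 3→2, parity even→even.
ΔL = 0, ±1 (not L=0↔0): L: 4 → 2, ΔL = -2 — fails.
ΔJ = 0, ±1 (not J=0↔0): J: 3 → 2, ΔJ = -1 — ok.
Parity must change: even → even — fails.
ΔS = 0: S: 2 → 0 — fails.
Rule(s) violated: parity, ΔS, ΔL.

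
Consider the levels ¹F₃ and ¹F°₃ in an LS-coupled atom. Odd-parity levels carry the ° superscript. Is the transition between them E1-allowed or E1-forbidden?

Reading off the term symbols: S 0→0, L 3→3, J 3→3, parity even→odd.
ΔL = 0, ±1 (not L=0↔0): L: 3 → 3, ΔL = +0 — ok.
ΔS = 0: S: 0 → 0 — ok.
ΔJ = 0, ±1 (not J=0↔0): J: 3 → 3, ΔJ = +0 — ok.
Parity must change: even → odd — ok.
All four E1 rules are satisfied.

allowed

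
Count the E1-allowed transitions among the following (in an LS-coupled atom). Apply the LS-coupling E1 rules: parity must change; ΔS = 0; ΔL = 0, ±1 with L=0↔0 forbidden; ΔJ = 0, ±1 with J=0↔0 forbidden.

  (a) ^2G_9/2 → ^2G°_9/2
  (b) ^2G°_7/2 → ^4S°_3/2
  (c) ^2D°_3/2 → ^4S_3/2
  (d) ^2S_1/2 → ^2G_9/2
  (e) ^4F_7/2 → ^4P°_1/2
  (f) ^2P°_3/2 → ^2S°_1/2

(a) allowed
(b) forbidden (parity, ΔS, ΔL, ΔJ fail)
(c) forbidden (ΔS, ΔL fail)
(d) forbidden (parity, ΔL, ΔJ fail)
(e) forbidden (ΔL, ΔJ fail)
(f) forbidden (parity fails)
Total allowed: 1 of 6.

1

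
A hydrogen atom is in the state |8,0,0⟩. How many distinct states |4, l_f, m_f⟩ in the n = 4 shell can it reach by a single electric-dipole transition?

3

E1 requires Δl = ±1, so l_f ∈ {-1, 1}; with 0 ≤ l_f ≤ n_f−1 = 3, the allowed l_f values are {1}.
For l_f = 1: m_f ∈ {m_i−1, m_i, m_i+1} ∩ [−1, 1] = {-1, 0, 1} → 3 states.
Total: 3.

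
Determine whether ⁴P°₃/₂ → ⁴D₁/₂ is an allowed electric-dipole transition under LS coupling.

allowed

Reading off the term symbols: S 3/2→3/2, L 1→2, J 3/2→1/2, parity odd→even.
Parity must change: odd → even — ✓.
ΔS = 0: S: 3/2 → 3/2 — ✓.
ΔL = 0, ±1 (not L=0↔0): L: 1 → 2, ΔL = +1 — ✓.
ΔJ = 0, ±1 (not J=0↔0): J: 3/2 → 1/2, ΔJ = -1 — ✓.
All four E1 rules are satisfied.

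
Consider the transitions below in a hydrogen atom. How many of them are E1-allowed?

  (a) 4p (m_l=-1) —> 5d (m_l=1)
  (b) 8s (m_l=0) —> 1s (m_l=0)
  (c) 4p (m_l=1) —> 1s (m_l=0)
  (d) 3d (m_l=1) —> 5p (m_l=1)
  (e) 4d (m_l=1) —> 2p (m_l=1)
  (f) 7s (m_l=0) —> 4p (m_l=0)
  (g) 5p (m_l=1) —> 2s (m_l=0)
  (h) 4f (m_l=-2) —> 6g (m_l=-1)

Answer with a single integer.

6

(a) forbidden — Δm_l = +2 (E1 requires Δm_l = 0, ±1)
(b) forbidden — Δl = +0 (E1 requires Δl = ±1)
(c) allowed
(d) allowed
(e) allowed
(f) allowed
(g) allowed
(h) allowed
Total allowed: 6 of 8.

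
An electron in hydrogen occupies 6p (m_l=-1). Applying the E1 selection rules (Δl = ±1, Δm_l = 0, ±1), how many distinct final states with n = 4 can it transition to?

E1 requires Δl = ±1, so l_f ∈ {0, 2}; with 0 ≤ l_f ≤ n_f−1 = 3, the allowed l_f values are {0, 2}.
For l_f = 0: m_f ∈ {m_i−1, m_i, m_i+1} ∩ [−0, 0] = {0} → 1 state.
For l_f = 2: m_f ∈ {m_i−1, m_i, m_i+1} ∩ [−2, 2] = {-2, -1, 0} → 3 states.
Total: 4.

4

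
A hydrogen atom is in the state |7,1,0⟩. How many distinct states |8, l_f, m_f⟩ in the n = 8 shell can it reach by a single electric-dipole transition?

4

E1 requires Δl = ±1, so l_f ∈ {0, 2}; with 0 ≤ l_f ≤ n_f−1 = 7, the allowed l_f values are {0, 2}.
For l_f = 0: m_f ∈ {m_i−1, m_i, m_i+1} ∩ [−0, 0] = {0} → 1 state.
For l_f = 2: m_f ∈ {m_i−1, m_i, m_i+1} ∩ [−2, 2] = {-1, 0, 1} → 3 states.
Total: 4.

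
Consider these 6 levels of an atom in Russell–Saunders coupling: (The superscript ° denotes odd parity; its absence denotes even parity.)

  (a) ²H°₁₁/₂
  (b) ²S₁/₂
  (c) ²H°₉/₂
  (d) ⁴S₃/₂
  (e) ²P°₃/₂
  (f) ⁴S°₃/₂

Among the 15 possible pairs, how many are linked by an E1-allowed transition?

1

(a)–(b): forbidden (ΔL, ΔJ).
(a)–(c): forbidden (parity).
(a)–(d): forbidden (ΔS, ΔL, ΔJ).
(a)–(e): forbidden (parity, ΔL, ΔJ).
(a)–(f): forbidden (parity, ΔS, ΔL, ΔJ).
(b)–(c): forbidden (ΔL, ΔJ).
(b)–(d): forbidden (parity, ΔS, ΔL).
(b)–(e): allowed.
(b)–(f): forbidden (ΔS, ΔL).
(c)–(d): forbidden (ΔS, ΔL, ΔJ).
(c)–(e): forbidden (parity, ΔL, ΔJ).
(c)–(f): forbidden (parity, ΔS, ΔL, ΔJ).
(d)–(e): forbidden (ΔS).
(d)–(f): forbidden (ΔL).
(e)–(f): forbidden (parity, ΔS).
Allowed pairs: 1 of 15.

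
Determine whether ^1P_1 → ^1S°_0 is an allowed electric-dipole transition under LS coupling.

allowed

ΔJ = 0, ±1 (not J=0↔0): J: 1 → 0, ΔJ = -1 — ok.
ΔL = 0, ±1 (not L=0↔0): L: 1 → 0, ΔL = -1 — ok.
ΔS = 0: S: 0 → 0 — ok.
Parity must change: even → odd — ok.
All four E1 rules are satisfied.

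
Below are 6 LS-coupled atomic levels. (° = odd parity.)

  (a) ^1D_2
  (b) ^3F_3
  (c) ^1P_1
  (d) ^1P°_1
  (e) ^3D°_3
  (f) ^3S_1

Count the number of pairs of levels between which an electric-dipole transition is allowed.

(a)–(b): forbidden (parity, ΔS).
(a)–(c): forbidden (parity).
(a)–(d): allowed.
(a)–(e): forbidden (ΔS).
(a)–(f): forbidden (parity, ΔS, ΔL).
(b)–(c): forbidden (parity, ΔS, ΔL, ΔJ).
(b)–(d): forbidden (ΔS, ΔL, ΔJ).
(b)–(e): allowed.
(b)–(f): forbidden (parity, ΔL, ΔJ).
(c)–(d): allowed.
(c)–(e): forbidden (ΔS, ΔJ).
(c)–(f): forbidden (parity, ΔS).
(d)–(e): forbidden (parity, ΔS, ΔJ).
(d)–(f): forbidden (ΔS).
(e)–(f): forbidden (ΔL, ΔJ).
Allowed pairs: 3 of 15.

3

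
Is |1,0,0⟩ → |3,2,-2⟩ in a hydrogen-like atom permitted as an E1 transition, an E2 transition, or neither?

E2

Δl = 2 − 0 = +2; l_i + l_f = 2.
Δm_l = -2.
E1 (Δl = ±1, |Δm_l| ≤ 1): not satisfied.
E2 (Δl = 0,±2, l_i+l_f ≥ 2, |Δm_l| ≤ 2): satisfied.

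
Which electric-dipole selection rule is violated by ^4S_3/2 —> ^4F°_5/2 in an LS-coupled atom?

Reading off the term symbols: S 3/2→3/2, L 0→3, J 3/2→5/2, parity even→odd.
Parity must change: even → odd — passes.
ΔS = 0: S: 3/2 → 3/2 — passes.
ΔL = 0, ±1 (not L=0↔0): L: 0 → 3, ΔL = +3 — fails.
ΔJ = 0, ±1 (not J=0↔0): J: 3/2 → 5/2, ΔJ = +1 — passes.

the ΔL = 0, ±1 rule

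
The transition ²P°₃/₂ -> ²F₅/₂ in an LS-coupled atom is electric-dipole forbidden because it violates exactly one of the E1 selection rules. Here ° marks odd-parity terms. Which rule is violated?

Parity must change: odd → even — ✓.
ΔS = 0: S: 1/2 → 1/2 — ✓.
ΔL = 0, ±1 (not L=0↔0): L: 1 → 3, ΔL = +2 — ✗.
ΔJ = 0, ±1 (not J=0↔0): J: 3/2 → 5/2, ΔJ = +1 — ✓.

the ΔL = 0, ±1 rule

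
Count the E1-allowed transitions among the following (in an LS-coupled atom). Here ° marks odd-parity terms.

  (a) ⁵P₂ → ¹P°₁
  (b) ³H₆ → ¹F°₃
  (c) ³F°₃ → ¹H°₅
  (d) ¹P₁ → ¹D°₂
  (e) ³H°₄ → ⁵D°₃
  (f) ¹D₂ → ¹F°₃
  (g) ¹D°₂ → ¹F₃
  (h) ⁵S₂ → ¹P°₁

(a) forbidden (ΔS fails)
(b) forbidden (ΔS, ΔL, ΔJ fail)
(c) forbidden (parity, ΔS, ΔL, ΔJ fail)
(d) allowed
(e) forbidden (parity, ΔS, ΔL fail)
(f) allowed
(g) allowed
(h) forbidden (ΔS fails)
Total allowed: 3 of 8.

3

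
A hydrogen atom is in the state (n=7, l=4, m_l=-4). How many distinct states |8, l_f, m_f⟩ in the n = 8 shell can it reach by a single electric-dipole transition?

4

E1 requires Δl = ±1, so l_f ∈ {3, 5}; with 0 ≤ l_f ≤ n_f−1 = 7, the allowed l_f values are {3, 5}.
For l_f = 3: m_f ∈ {m_i−1, m_i, m_i+1} ∩ [−3, 3] = {-3} → 1 state.
For l_f = 5: m_f ∈ {m_i−1, m_i, m_i+1} ∩ [−5, 5] = {-5, -4, -3} → 3 states.
Total: 4.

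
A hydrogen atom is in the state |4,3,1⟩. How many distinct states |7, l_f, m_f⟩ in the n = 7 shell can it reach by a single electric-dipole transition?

6

E1 requires Δl = ±1, so l_f ∈ {2, 4}; with 0 ≤ l_f ≤ n_f−1 = 6, the allowed l_f values are {2, 4}.
For l_f = 2: m_f ∈ {m_i−1, m_i, m_i+1} ∩ [−2, 2] = {0, 1, 2} → 3 states.
For l_f = 4: m_f ∈ {m_i−1, m_i, m_i+1} ∩ [−4, 4] = {0, 1, 2} → 3 states.
Total: 6.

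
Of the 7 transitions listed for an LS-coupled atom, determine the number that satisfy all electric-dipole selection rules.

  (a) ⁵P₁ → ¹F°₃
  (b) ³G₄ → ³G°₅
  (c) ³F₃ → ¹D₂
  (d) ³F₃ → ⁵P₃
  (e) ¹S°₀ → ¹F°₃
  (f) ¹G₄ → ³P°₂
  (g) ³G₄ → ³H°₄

2

(a) forbidden (ΔS, ΔL, ΔJ fail)
(b) allowed
(c) forbidden (parity, ΔS fail)
(d) forbidden (parity, ΔS, ΔL fail)
(e) forbidden (parity, ΔL, ΔJ fail)
(f) forbidden (ΔS, ΔL, ΔJ fail)
(g) allowed
Total allowed: 2 of 7.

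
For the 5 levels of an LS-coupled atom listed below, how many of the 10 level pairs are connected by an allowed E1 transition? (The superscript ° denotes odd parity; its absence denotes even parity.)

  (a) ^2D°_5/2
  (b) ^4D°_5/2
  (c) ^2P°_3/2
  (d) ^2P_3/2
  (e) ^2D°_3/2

3

(a)–(b): forbidden (parity, ΔS).
(a)–(c): forbidden (parity).
(a)–(d): allowed.
(a)–(e): forbidden (parity).
(b)–(c): forbidden (parity, ΔS).
(b)–(d): forbidden (ΔS).
(b)–(e): forbidden (parity, ΔS).
(c)–(d): allowed.
(c)–(e): forbidden (parity).
(d)–(e): allowed.
Allowed pairs: 3 of 10.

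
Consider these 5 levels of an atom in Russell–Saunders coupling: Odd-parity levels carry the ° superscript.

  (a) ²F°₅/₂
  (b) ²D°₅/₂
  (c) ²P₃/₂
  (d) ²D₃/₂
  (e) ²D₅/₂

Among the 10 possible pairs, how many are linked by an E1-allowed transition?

5

(a)–(b): forbidden (parity).
(a)–(c): forbidden (ΔL).
(a)–(d): allowed.
(a)–(e): allowed.
(b)–(c): allowed.
(b)–(d): allowed.
(b)–(e): allowed.
(c)–(d): forbidden (parity).
(c)–(e): forbidden (parity).
(d)–(e): forbidden (parity).
Allowed pairs: 5 of 10.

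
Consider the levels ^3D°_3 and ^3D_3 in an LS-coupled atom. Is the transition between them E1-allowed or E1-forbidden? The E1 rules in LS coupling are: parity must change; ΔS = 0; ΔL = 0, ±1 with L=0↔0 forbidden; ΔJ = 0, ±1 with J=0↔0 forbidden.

Initial level: S=1, L=2, J=3, parity odd. Final level: S=1, L=2, J=3, parity even.
Parity must change: odd → even — satisfied.
ΔS = 0: S: 1 → 1 — satisfied.
ΔL = 0, ±1 (not L=0↔0): L: 2 → 2, ΔL = +0 — satisfied.
ΔJ = 0, ±1 (not J=0↔0): J: 3 → 3, ΔJ = +0 — satisfied.
All four E1 rules are satisfied.

allowed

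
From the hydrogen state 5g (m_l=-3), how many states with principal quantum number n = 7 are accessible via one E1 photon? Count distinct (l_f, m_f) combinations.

E1 requires Δl = ±1, so l_f ∈ {3, 5}; with 0 ≤ l_f ≤ n_f−1 = 6, the allowed l_f values are {3, 5}.
For l_f = 3: m_f ∈ {m_i−1, m_i, m_i+1} ∩ [−3, 3] = {-3, -2} → 2 states.
For l_f = 5: m_f ∈ {m_i−1, m_i, m_i+1} ∩ [−5, 5] = {-4, -3, -2} → 3 states.
Total: 5.

5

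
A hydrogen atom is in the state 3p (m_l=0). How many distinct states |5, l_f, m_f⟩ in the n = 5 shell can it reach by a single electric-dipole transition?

E1 requires Δl = ±1, so l_f ∈ {0, 2}; with 0 ≤ l_f ≤ n_f−1 = 4, the allowed l_f values are {0, 2}.
For l_f = 0: m_f ∈ {m_i−1, m_i, m_i+1} ∩ [−0, 0] = {0} → 1 state.
For l_f = 2: m_f ∈ {m_i−1, m_i, m_i+1} ∩ [−2, 2] = {-1, 0, 1} → 3 states.
Total: 4.

4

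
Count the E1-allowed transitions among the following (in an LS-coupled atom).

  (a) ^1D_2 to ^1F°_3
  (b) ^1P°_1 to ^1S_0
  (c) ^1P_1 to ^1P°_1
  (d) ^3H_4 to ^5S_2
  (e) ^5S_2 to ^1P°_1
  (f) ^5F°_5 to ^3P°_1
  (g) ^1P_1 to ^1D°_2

(a) allowed
(b) allowed
(c) allowed
(d) forbidden (parity, ΔS, ΔL, ΔJ fail)
(e) forbidden (ΔS fails)
(f) forbidden (parity, ΔS, ΔL, ΔJ fail)
(g) allowed
Total allowed: 4 of 7.

4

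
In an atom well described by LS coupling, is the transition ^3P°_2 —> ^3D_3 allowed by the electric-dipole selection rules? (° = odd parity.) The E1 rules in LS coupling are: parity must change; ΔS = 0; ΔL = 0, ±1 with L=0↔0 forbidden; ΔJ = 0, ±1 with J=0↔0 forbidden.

Parity must change: odd → even — ✓.
ΔL = 0, ±1 (not L=0↔0): L: 1 → 2, ΔL = +1 — ✓.
ΔJ = 0, ±1 (not J=0↔0): J: 2 → 3, ΔJ = +1 — ✓.
ΔS = 0: S: 1 → 1 — ✓.
All four E1 rules are satisfied.

allowed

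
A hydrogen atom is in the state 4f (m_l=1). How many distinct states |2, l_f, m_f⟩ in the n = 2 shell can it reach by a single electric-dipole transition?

E1 requires l_f ∈ {2, 4}, but neither lies in [0, 1], so no final state is reachable.
Total: 0.

0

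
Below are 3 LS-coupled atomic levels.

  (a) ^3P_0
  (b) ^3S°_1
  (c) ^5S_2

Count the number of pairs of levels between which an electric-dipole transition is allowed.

(a)–(b): allowed.
(a)–(c): forbidden (parity, ΔS, ΔJ).
(b)–(c): forbidden (ΔS, ΔL).
Allowed pairs: 1 of 3.

1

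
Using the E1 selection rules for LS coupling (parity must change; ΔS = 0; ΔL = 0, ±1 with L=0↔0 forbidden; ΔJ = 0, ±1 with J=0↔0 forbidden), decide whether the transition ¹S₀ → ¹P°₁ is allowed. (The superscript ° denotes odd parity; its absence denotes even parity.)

allowed

Reading off the term symbols: S 0→0, L 0→1, J 0→1, parity even→odd.
Parity must change: even → odd — ok.
ΔS = 0: S: 0 → 0 — ok.
ΔL = 0, ±1 (not L=0↔0): L: 0 → 1, ΔL = +1 — ok.
ΔJ = 0, ±1 (not J=0↔0): J: 0 → 1, ΔJ = +1 — ok.
All four E1 rules are satisfied.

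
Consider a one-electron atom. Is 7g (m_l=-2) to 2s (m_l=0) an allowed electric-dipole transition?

forbidden

Δl = 0 − 4 = -4; the E1 rule Δl = ±1 is fails.
Δm_l = 0 − (-2) = +2. E1 requires Δm_l = 0, ±1: fails.
The transition is electric-dipole forbidden.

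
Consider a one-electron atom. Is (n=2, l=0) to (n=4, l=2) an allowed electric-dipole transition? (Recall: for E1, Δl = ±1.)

Δl = 2 − 0 = +2; the E1 rule Δl = ±1 is ✗.
The transition is electric-dipole forbidden.

forbidden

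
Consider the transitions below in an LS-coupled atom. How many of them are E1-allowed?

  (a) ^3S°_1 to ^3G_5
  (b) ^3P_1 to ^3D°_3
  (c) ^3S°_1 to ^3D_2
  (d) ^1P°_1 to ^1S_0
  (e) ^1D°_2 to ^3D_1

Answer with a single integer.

1

(a) forbidden (ΔL, ΔJ fail)
(b) forbidden (ΔJ fails)
(c) forbidden (ΔL fails)
(d) allowed
(e) forbidden (ΔS fails)
Total allowed: 1 of 5.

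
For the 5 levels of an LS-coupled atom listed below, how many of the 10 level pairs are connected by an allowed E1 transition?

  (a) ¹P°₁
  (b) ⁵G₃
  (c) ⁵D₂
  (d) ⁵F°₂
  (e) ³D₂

2

(a)–(b): forbidden (ΔS, ΔL, ΔJ).
(a)–(c): forbidden (ΔS).
(a)–(d): forbidden (parity, ΔS, ΔL).
(a)–(e): forbidden (ΔS).
(b)–(c): forbidden (parity, ΔL).
(b)–(d): allowed.
(b)–(e): forbidden (parity, ΔS, ΔL).
(c)–(d): allowed.
(c)–(e): forbidden (parity, ΔS).
(d)–(e): forbidden (ΔS).
Allowed pairs: 2 of 10.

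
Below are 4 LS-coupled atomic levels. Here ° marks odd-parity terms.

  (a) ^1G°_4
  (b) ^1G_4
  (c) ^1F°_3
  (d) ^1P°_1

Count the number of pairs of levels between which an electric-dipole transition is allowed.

(a)–(b): allowed.
(a)–(c): forbidden (parity).
(a)–(d): forbidden (parity, ΔL, ΔJ).
(b)–(c): allowed.
(b)–(d): forbidden (ΔL, ΔJ).
(c)–(d): forbidden (parity, ΔL, ΔJ).
Allowed pairs: 2 of 6.

2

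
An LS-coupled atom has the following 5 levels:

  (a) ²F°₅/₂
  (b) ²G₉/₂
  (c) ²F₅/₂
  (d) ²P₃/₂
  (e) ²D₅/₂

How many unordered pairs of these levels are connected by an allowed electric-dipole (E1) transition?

2

(a)–(b): forbidden (ΔJ).
(a)–(c): allowed.
(a)–(d): forbidden (ΔL).
(a)–(e): allowed.
(b)–(c): forbidden (parity, ΔJ).
(b)–(d): forbidden (parity, ΔL, ΔJ).
(b)–(e): forbidden (parity, ΔL, ΔJ).
(c)–(d): forbidden (parity, ΔL).
(c)–(e): forbidden (parity).
(d)–(e): forbidden (parity).
Allowed pairs: 2 of 10.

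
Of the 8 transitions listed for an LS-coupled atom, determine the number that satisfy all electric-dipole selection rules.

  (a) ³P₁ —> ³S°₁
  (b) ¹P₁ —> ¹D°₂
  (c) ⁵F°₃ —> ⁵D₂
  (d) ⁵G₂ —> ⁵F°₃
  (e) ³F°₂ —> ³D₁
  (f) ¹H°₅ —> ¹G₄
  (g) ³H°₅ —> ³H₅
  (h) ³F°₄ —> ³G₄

8

(a) allowed
(b) allowed
(c) allowed
(d) allowed
(e) allowed
(f) allowed
(g) allowed
(h) allowed
Total allowed: 8 of 8.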